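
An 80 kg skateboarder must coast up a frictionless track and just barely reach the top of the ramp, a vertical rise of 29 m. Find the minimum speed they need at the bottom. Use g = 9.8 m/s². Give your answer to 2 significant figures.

At the top they are momentarily at rest, so all KE converts to PE: ½mv² = mgh
v = √(2gh) = √(2 × 9.8 × 29) = 23.84 m/s

v = 24 m/s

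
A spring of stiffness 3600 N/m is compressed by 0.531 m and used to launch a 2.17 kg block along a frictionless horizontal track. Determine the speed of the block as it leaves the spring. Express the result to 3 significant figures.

The block leaves the spring when the spring is at natural length, so ½kx² = ½mv²
v = x√(k/m) = 0.531 × √(3600/2.17) = 21.63 m/s

v = 21.6 m/s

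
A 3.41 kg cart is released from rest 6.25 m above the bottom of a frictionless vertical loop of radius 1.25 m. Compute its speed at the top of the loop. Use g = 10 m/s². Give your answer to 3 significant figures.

Energy conservation: mgh = ½mv_top² + mg(2r)
v_top² = 2g(h − 2r) = 2(10)(6.25 − 2.500) = 75.00
v_top = 8.660 m/s

v = 8.66 m/s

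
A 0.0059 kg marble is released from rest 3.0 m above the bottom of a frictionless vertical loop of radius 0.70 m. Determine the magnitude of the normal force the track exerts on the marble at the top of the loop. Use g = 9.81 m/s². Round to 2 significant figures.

Energy from release to top (height 2r): mgh = ½mv_top² + mg(2r)
v_top² = 2g(h − 2r) = 2(9.81)(3.0 − 1.400) = 31.392 m²/s²
At the top, both N and weight point toward the centre: N + mg = mv_top²/r
N = m(v_top²/r − g) = 0.0059(31.392/0.70 − 9.81) = 0.2067 N

N = 0.21 N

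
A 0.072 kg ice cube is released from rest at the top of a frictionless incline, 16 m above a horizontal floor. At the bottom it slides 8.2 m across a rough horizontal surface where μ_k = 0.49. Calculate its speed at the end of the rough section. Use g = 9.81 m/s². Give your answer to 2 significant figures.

v = 15 m/s

Energy at the top = energy at the end + work done against friction:
mgh = ½mv² + μ_k m g d
W_f = μ_k mg d = (0.49)(0.072)(9.81)(8.2) = 2.838 J
½mv² = mgh − W_f = 11.301 − 2.838 = 8.4631 J
v = √(2 × 8.4631/0.072) = 15.33 m/s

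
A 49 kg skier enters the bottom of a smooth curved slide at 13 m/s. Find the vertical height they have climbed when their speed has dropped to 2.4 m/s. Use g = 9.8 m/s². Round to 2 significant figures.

h = 8.3 m

Conservation of energy: ½mv₁² = ½mv₂² + mgh
h = (v₁² − v₂²)/(2g) = (13² − 2.4²)/(2 × 9.8) = 8.329 m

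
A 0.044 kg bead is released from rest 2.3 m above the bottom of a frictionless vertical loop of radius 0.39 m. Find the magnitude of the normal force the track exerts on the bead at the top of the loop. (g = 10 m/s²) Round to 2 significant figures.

N = 3.0 N

Energy from release to top (height 2r): mgh = ½mv_top² + mg(2r)
v_top² = 2g(h − 2r) = 2(10)(2.3 − 0.7800) = 30.400 m²/s²
At the top, both N and weight point toward the centre: N + mg = mv_top²/r
N = m(v_top²/r − g) = 0.044(30.400/0.39 − 10) = 2.990 N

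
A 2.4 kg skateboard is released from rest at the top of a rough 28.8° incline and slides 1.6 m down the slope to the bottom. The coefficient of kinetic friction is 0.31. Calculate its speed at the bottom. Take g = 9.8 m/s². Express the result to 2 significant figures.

Energy: mgh = ½mv² + W_f, with h = L sinθ and W_f = μ_k (mg cosθ) L
mgh = mgL sinθ = (2.4)(9.8)(1.6)sin28.8° = 18.129 J
W_f = μ_k mg cosθ · L = (0.31)(2.4)(9.8)cos28.8°·1.6 = 10.22 J
½mv² = 18.129 − 10.22 = 7.9064 J
v = √(2 × 7.9064/2.4) = 2.567 m/s

v = 2.6 m/s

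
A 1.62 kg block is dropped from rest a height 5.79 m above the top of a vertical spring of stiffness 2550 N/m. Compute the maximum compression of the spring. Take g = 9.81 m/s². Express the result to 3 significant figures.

x = 0.275 m

Measuring PE from the top of the relaxed spring, at max compression the block has dropped H + x with zero KE, so:
mg(H + x) = ½kx²
½(2550)x² − (1.62)(9.81)x − (1.62)(9.81)(5.79) = 0
1275x² − 15.89x − 92.02 = 0
x = [15.89 + √(252.6 + 469281)]/(2 × 1275) = 0.2749 m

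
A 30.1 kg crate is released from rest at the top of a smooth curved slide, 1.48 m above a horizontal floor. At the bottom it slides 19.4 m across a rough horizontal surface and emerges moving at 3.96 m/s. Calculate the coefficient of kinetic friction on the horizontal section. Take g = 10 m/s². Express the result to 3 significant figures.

μ_k = 0.0359

Energy at the top = energy at the end + work done against friction:
mgh = ½mv² + μ_k m g d
mgh = 445.48 J; ½mv² = 236.01 J
W_f = 445.48 − 236.01 = 209.5 J
μ_k = W_f/(mg·d) = 209.5/(301.0 × 19.4) = 0.03587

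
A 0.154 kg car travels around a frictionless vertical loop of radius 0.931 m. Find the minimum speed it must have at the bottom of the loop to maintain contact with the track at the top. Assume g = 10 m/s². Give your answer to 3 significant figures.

v = 6.82 m/s

At the top: mg = mv_top²/r ⇒ v_top² = gr = 9.310 m²/s²
Energy from bottom to top (height 2r): ½mv_bot² = ½mv_top² + mg(2r)
v_bot² = gr + 4gr = 5gr = 46.55
v_bot = √(5gr) = 6.823 m/s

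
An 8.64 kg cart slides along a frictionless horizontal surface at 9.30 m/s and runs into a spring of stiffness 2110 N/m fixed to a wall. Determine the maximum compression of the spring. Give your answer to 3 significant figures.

All KE is stored as spring PE at maximum compression: ½mv² = ½kx²
x = v√(m/k) = 9.30 × √(8.64/2110) = 0.5951 m

x = 0.595 m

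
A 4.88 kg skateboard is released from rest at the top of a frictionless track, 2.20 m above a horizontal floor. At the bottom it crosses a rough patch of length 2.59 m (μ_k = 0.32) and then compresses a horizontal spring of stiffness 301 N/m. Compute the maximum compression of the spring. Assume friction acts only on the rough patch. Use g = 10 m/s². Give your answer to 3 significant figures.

x = 0.667 m

Initial energy: E₁ = mgh = (4.88)(10)(2.20) = 107.36 J
Friction removes W_f = μ_k mg d = (0.32)(4.88)(10)(2.59) = 40.45 J
Energy reaching the spring: E = 107.36 − 40.45 = 66.915 J
At max compression ½kx² = E ⇒ x = √(2E/k) = √(2 × 66.915/301) = 0.6668 m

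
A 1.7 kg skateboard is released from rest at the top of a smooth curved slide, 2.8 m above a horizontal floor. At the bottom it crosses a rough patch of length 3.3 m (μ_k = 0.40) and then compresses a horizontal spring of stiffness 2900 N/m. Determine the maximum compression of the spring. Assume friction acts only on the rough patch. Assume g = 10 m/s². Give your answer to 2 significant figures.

x = 0.13 m

Initial energy: E₁ = mgh = (1.7)(10)(2.8) = 47.600 J
Friction removes W_f = μ_k mg d = (0.40)(1.7)(10)(3.3) = 22.44 J
Energy reaching the spring: E = 47.600 − 22.44 = 25.160 J
At max compression ½kx² = E ⇒ x = √(2E/k) = √(2 × 25.160/2900) = 0.1317 m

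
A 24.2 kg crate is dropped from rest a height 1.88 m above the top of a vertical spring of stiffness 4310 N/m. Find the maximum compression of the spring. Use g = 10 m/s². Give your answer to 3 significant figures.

Take the reference level at the top of the uncompressed spring. At max compression the crate has fallen H + x and is momentarily at rest:
mg(H + x) = ½kx²
½(4310)x² − (24.2)(10)x − (24.2)(10)(1.88) = 0
2155x² − 242.0x − 455.0 = 0
x = [242.0 + √(58564 + 3.9218e+06)]/(2 × 2155) = 0.5190 m

x = 0.519 m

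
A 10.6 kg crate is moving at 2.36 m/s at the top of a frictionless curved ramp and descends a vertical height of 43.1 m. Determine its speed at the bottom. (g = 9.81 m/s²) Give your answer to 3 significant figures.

Mechanical energy is conserved (no friction): ½mv₀² + mgh = ½mv²
v² = v₀² + 2gh = (2.36)² + 2(9.81)(43.1) = 851.19
v = √851.19 = 29.18 m/s

v = 29.2 m/s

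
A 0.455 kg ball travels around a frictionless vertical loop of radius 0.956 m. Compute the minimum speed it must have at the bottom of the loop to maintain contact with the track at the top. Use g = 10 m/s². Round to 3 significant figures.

v = 6.91 m/s

At the top: mg = mv_top²/r ⇒ v_top² = gr = 9.560 m²/s²
Energy from bottom to top (height 2r): ½mv_bot² = ½mv_top² + mg(2r)
v_bot² = gr + 4gr = 5gr = 47.80
v_bot = √(5gr) = 6.914 m/s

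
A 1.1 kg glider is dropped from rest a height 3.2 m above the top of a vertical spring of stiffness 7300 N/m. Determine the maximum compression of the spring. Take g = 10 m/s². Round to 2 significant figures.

Take the reference level at the top of the uncompressed spring. At max compression the glider has fallen H + x and is momentarily at rest:
mg(H + x) = ½kx²
½(7300)x² − (1.1)(10)x − (1.1)(10)(3.2) = 0
3650x² − 11.00x − 35.20 = 0
x = [11.00 + √(121.0 + 513920)]/(2 × 3650) = 0.09972 m

x = 0.10 m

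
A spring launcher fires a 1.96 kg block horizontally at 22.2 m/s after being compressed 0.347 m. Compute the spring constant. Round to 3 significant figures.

k = 8020 N/m

Energy stored in the spring equals the launch KE: ½kx² = ½mv²
k = mv²/x² = (1.96)(22.2)²/(0.347)² = 8022 N/m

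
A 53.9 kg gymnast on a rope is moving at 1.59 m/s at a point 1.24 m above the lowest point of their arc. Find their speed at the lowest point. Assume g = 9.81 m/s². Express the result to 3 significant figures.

v = 5.18 m/s

By conservation of mechanical energy, ½mv₀² + mgh = ½mv²
v² = v₀² + 2gh = (1.59)² + 2(9.81)(1.24) = 26.857
v = √26.857 = 5.182 m/s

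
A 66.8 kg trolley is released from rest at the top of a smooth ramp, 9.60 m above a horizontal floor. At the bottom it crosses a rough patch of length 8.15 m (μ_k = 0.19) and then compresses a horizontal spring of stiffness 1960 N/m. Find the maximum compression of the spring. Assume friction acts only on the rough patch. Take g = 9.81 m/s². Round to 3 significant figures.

x = 2.32 m

Initial energy: E₁ = mgh = (66.8)(9.81)(9.60) = 6291.0 J
Friction removes W_f = μ_k mg d = (0.19)(66.8)(9.81)(8.15) = 1015 J
Energy reaching the spring: E = 6291.0 − 1015 = 5276.2 J
At max compression ½kx² = E ⇒ x = √(2E/k) = √(2 × 5276.2/1960) = 2.320 m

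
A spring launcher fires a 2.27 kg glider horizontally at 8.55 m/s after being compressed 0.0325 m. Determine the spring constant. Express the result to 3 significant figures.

Spring PE at full compression equals KE at release: ½kx² = ½mv²
k = mv²/x² = (2.27)(8.55)²/(0.0325)² = 157105 N/m

k = 157000 N/m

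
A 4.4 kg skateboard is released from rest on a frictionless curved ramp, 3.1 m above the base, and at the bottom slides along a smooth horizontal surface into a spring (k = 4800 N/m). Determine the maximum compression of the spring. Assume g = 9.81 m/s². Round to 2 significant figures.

x = 0.24 m

At max compression the skateboard is momentarily at rest: mgh = ½kx²
x = √(2mgh/k) = √(2 × 4.4 × 9.81 × 3.1 / 4800) = 0.2361 m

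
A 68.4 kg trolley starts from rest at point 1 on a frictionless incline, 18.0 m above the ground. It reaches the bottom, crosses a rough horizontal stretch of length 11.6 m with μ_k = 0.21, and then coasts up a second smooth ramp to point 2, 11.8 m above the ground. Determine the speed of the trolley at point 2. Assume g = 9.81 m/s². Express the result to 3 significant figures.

Energy at 1: mgh₁ = (68.4)(9.81)(18.0) = 12078 J
Friction loss: W_f = μ_k mg d = 1635 J
At 2: ½mv² + mgh₂ = mgh₁ − W_f
½mv² = 12078 − 1635 − 7917.8 = 2525.7 J
v = √(2 × 2525.7/68.4) = 8.594 m/s

v = 8.59 m/s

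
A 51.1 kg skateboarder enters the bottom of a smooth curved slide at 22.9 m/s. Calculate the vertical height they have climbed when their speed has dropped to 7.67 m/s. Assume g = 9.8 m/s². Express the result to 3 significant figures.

Conservation of energy: ½mv₁² = ½mv₂² + mgh
h = (v₁² − v₂²)/(2g) = (22.9² − 7.67²)/(2 × 9.8) = 23.75 m

h = 23.8 m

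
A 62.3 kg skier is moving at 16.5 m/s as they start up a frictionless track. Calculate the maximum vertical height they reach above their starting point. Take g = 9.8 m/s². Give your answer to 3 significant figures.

By energy conservation, ½mv² = mgh
h = v²/(2g) = 16.5²/(2 × 9.8) = 13.89 m

h = 13.9 m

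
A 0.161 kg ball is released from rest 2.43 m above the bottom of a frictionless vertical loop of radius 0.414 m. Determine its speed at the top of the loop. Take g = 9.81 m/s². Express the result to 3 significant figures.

Energy conservation: mgh = ½mv_top² + mg(2r)
v_top² = 2g(h − 2r) = 2(9.81)(2.43 − 0.8280) = 31.43
v_top = 5.606 m/s

v = 5.61 m/s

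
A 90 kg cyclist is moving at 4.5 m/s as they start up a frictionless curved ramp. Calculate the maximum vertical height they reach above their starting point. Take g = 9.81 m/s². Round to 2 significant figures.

h = 1.0 m

By energy conservation, ½mv² = mgh
h = v²/(2g) = 4.5²/(2 × 9.81) = 1.032 m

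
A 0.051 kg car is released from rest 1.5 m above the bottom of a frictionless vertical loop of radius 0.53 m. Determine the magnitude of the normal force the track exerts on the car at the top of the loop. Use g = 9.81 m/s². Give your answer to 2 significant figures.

N = 0.33 N

Energy from release to top (height 2r): mgh = ½mv_top² + mg(2r)
v_top² = 2g(h − 2r) = 2(9.81)(1.5 − 1.060) = 8.6328 m²/s²
At the top, both N and weight point toward the centre: N + mg = mv_top²/r
N = m(v_top²/r − g) = 0.051(8.6328/0.53 − 9.81) = 0.3304 N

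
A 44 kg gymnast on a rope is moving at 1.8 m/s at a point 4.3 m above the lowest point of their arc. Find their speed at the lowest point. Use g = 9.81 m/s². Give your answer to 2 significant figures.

Equating total energy at the two states: ½mv₀² + mgh = ½mv²
v² = v₀² + 2gh = (1.8)² + 2(9.81)(4.3) = 87.606
v = √87.606 = 9.360 m/s

v = 9.4 m/s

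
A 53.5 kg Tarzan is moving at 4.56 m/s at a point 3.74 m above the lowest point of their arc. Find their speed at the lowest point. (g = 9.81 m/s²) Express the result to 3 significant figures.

v = 9.70 m/s

Equating total energy at the two states: ½mv₀² + mgh = ½mv²
The mass cancels from both sides.
v² = v₀² + 2gh = (4.56)² + 2(9.81)(3.74) = 94.172
v = √94.172 = 9.704 m/s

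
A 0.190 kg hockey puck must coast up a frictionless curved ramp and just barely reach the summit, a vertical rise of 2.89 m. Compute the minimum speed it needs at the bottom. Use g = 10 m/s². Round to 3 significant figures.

v = 7.60 m/s

At the top it is momentarily at rest, so all KE converts to PE: ½mv² = mgh
v = √(2gh) = √(2 × 10 × 2.89) = 7.603 m/s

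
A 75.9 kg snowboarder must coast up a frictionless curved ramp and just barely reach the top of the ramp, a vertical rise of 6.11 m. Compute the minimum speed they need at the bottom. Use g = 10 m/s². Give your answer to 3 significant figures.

v = 11.1 m/s

At the top they are momentarily at rest, so all KE converts to PE: ½mv² = mgh
v = √(2gh) = √(2 × 10 × 6.11) = 11.05 m/s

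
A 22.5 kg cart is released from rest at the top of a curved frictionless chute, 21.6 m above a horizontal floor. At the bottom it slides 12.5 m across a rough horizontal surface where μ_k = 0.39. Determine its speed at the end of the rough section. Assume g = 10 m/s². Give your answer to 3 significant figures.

v = 18.3 m/s

Energy at the top = energy at the end + work done against friction:
mgh = ½mv² + μ_k m g d
W_f = μ_k mg d = (0.39)(22.5)(10)(12.5) = 1097 J
½mv² = mgh − W_f = 4860.0 − 1097 = 3763.1 J
v = √(2 × 3763.1/22.5) = 18.29 m/s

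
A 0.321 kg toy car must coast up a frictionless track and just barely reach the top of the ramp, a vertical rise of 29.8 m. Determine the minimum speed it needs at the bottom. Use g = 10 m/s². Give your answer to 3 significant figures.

At the top it is momentarily at rest, so all KE converts to PE: ½mv² = mgh
v = √(2gh) = √(2 × 10 × 29.8) = 24.41 m/s

v = 24.4 m/s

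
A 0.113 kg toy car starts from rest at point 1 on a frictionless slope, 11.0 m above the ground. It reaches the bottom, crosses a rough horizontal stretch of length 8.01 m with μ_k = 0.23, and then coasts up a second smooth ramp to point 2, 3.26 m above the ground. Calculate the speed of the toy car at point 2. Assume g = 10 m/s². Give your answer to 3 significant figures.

v = 10.9 m/s

Energy at 1: mgh₁ = (0.113)(10)(11.0) = 12.430 J
Friction loss: W_f = μ_k mg d = 2.082 J
At 2: ½mv² + mgh₂ = mgh₁ − W_f
½mv² = 12.430 − 2.082 − 3.6838 = 6.6644 J
v = √(2 × 6.6644/0.113) = 10.86 m/s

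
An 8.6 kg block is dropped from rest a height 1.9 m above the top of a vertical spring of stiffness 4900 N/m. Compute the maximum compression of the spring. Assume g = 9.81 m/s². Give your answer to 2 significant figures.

x = 0.27 m

Take the reference level at the top of the uncompressed spring. At max compression the block has fallen H + x and is momentarily at rest:
mg(H + x) = ½kx²
½(4900)x² − (8.6)(9.81)x − (8.6)(9.81)(1.9) = 0
2450x² − 84.37x − 160.3 = 0
x = [84.37 + √(7118 + 1.5709e+06)]/(2 × 2450) = 0.2736 m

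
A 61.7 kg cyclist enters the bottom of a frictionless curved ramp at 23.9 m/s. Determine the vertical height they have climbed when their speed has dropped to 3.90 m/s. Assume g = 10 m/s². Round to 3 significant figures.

Conservation of energy: ½mv₁² = ½mv₂² + mgh
h = (v₁² − v₂²)/(2g) = (23.9² − 3.90²)/(2 × 10) = 27.80 m

h = 27.8 m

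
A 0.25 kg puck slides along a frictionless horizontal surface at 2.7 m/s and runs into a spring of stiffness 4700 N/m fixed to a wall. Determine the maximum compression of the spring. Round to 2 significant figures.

x = 0.020 m

Conservation of energy between contact and max compression: ½mv² = ½kx²
x = v√(m/k) = 2.7 × √(0.25/4700) = 0.01969 m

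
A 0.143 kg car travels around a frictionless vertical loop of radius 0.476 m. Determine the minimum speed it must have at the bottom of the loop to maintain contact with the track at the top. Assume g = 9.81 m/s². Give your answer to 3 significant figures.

At the top: mg = mv_top²/r ⇒ v_top² = gr = 4.670 m²/s²
Energy from bottom to top (height 2r): ½mv_bot² = ½mv_top² + mg(2r)
v_bot² = gr + 4gr = 5gr = 23.35
v_bot = √(5gr) = 4.832 m/s

v = 4.83 m/s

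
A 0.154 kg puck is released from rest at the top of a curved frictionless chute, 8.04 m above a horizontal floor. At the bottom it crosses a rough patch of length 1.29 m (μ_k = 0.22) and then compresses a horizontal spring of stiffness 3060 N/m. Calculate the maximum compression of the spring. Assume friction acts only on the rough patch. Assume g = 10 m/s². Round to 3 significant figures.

x = 0.0884 m

Initial energy: E₁ = mgh = (0.154)(10)(8.04) = 12.382 J
Friction removes W_f = μ_k mg d = (0.22)(0.154)(10)(1.29) = 0.4371 J
Energy reaching the spring: E = 12.382 − 0.4371 = 11.945 J
At max compression ½kx² = E ⇒ x = √(2E/k) = √(2 × 11.945/3060) = 0.08836 m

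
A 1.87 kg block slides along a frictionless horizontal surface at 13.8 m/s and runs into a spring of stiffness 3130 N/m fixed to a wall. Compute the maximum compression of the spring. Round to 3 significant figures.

All KE is stored as spring PE at maximum compression: ½mv² = ½kx²
x = v√(m/k) = 13.8 × √(1.87/3130) = 0.3373 m

x = 0.337 m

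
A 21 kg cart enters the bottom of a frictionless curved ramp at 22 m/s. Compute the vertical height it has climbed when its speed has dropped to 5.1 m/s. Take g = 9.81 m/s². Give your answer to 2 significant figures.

Conservation of energy: ½mv₁² = ½mv₂² + mgh
h = (v₁² − v₂²)/(2g) = (22² − 5.1²)/(2 × 9.81) = 23.34 m

h = 23 m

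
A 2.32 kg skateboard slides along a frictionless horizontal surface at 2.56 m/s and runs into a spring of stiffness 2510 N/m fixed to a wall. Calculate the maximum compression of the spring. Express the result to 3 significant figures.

x = 0.0778 m

Conservation of energy between contact and max compression: ½mv² = ½kx²
x = v√(m/k) = 2.56 × √(2.32/2510) = 0.07783 m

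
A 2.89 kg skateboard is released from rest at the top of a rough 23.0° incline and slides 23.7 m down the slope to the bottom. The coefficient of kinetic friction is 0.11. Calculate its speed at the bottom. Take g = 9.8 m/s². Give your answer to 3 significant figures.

v = 11.6 m/s

Taking the bottom as reference, mgh = ½mv² + μ_k N L with h = L sinθ, N = mg cosθ:
mgh = mgL sinθ = (2.89)(9.8)(23.7)sin23.0° = 262.27 J
W_f = μ_k mg cosθ · L = (0.11)(2.89)(9.8)cos23.0°·23.7 = 67.97 J
½mv² = 262.27 − 67.97 = 194.31 J
v = √(2 × 194.31/2.89) = 11.60 m/s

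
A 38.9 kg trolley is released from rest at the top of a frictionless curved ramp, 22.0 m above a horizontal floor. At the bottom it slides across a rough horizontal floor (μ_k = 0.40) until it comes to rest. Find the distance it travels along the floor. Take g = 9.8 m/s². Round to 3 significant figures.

d = 55.0 m

Applying the work–energy principle:
At rest all PE has been dissipated by friction: mgh = μ_k m g d
d = h/μ_k = 22.0/0.40 = 55.00 m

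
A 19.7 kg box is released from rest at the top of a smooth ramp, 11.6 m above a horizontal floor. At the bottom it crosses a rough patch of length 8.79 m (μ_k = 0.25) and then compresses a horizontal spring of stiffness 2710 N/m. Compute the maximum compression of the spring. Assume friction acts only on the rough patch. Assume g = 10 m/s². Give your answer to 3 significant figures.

x = 1.17 m

Initial energy: E₁ = mgh = (19.7)(10)(11.6) = 2285.2 J
Friction removes W_f = μ_k mg d = (0.25)(19.7)(10)(8.79) = 432.9 J
Energy reaching the spring: E = 2285.2 − 432.9 = 1852.3 J
At max compression ½kx² = E ⇒ x = √(2E/k) = √(2 × 1852.3/2710) = 1.169 m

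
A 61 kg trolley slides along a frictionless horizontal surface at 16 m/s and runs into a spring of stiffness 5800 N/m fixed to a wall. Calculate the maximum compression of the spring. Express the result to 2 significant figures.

Conservation of energy between contact and max compression: ½mv² = ½kx²
x = v√(m/k) = 16 × √(61/5800) = 1.641 m

x = 1.6 m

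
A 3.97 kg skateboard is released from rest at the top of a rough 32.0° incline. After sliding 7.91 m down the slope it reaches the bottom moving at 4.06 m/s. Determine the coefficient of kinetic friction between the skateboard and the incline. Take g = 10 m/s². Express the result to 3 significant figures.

mgh = ½mv² + μ_k (mg cosθ) L, with h = L sinθ
mgL sinθ = 166.41 J; ½mv² = 32.720 J
W_f = 166.41 − 32.720 = 133.7 J
μ_k = W_f/(mg cosθ · L) = 133.7/(33.67 × 7.91) = 0.5020

μ_k = 0.502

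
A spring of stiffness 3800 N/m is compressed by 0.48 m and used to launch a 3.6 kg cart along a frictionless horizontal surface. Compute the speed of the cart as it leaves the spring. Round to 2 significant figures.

The cart leaves the spring when the spring is at natural length, so ½kx² = ½mv²
v = x√(k/m) = 0.48 × √(3800/3.6) = 15.59 m/s

v = 16 m/s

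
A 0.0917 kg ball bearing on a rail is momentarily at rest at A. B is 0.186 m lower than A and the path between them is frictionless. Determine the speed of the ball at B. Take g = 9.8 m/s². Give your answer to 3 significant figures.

Mechanical energy is conserved (no friction): mgh = ½mv²
v = √(2gh) = √(2 × 9.8 × 0.186) = √3.6456 = 1.909 m/s

v = 1.91 m/s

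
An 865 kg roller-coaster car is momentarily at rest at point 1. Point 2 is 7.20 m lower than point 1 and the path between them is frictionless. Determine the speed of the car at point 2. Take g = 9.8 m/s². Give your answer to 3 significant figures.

v = 11.9 m/s

Energy conservation between the two points: mgh = ½mv²
v = √(2gh) = √(2 × 9.8 × 7.20) = √141.12 = 11.88 m/s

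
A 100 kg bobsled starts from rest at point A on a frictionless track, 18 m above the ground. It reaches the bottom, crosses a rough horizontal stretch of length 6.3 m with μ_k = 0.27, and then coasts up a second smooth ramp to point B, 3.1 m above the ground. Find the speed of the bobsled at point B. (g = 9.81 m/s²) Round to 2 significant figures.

Energy at A: mgh₁ = (100)(9.81)(18) = 17658 J
Friction loss: W_f = μ_k mg d = 1669 J
At B: ½mv² + mgh₂ = mgh₁ − W_f
½mv² = 17658 − 1669 − 3041.1 = 12948 J
v = √(2 × 12948/100) = 16.09 m/s

v = 16 m/s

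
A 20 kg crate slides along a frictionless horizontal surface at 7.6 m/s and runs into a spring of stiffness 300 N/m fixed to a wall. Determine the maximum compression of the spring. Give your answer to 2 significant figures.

At max compression the crate is momentarily at rest: ½mv² = ½kx²
x = v√(m/k) = 7.6 × √(20/300) = 1.962 m

x = 2.0 m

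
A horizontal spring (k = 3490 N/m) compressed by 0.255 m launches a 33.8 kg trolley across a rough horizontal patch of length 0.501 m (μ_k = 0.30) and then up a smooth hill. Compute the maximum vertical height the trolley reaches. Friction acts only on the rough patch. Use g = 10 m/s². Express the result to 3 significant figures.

h = 0.185 m

Spring energy: E₀ = ½kx² = ½(3490)(0.255)² = 113.47 J
Friction: W_f = μ_k mg d = (0.30)(33.8)(10)(0.501) = 50.80 J
Energy at base of ramp: E = 113.47 − 50.80 = 62.667 J
At max height all remaining energy is PE: mgh = E ⇒ h = E/(mg) = 62.667/(33.8 × 10) = 0.1854 m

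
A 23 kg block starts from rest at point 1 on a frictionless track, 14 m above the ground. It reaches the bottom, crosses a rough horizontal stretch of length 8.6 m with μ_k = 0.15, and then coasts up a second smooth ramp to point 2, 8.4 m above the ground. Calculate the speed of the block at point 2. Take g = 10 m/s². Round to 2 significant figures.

Energy at 1: mgh₁ = (23)(10)(14) = 3220.0 J
Friction loss: W_f = μ_k mg d = 296.7 J
At 2: ½mv² + mgh₂ = mgh₁ − W_f
½mv² = 3220.0 − 296.7 − 1932.0 = 991.30 J
v = √(2 × 991.30/23) = 9.284 m/s

v = 9.3 m/s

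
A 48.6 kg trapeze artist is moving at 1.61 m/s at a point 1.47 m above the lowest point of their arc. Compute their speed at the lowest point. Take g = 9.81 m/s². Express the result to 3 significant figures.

v = 5.61 m/s

By conservation of mechanical energy, ½mv₀² + mgh = ½mv²
v² = v₀² + 2gh = (1.61)² + 2(9.81)(1.47) = 31.434
v = √31.434 = 5.607 m/s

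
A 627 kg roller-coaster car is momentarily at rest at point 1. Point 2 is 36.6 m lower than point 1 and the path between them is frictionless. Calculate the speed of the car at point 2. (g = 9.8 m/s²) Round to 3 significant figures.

v = 26.8 m/s

By conservation of mechanical energy, mgh = ½mv²
The mass cancels from both sides.
v = √(2gh) = √(2 × 9.8 × 36.6) = √717.36 = 26.78 m/s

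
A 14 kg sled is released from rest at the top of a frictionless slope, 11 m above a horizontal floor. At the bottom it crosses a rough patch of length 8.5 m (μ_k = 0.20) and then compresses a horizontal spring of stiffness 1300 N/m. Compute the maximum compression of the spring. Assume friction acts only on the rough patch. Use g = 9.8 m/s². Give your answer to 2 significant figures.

x = 1.4 m

Initial energy: E₁ = mgh = (14)(9.8)(11) = 1509.2 J
Friction removes W_f = μ_k mg d = (0.20)(14)(9.8)(8.5) = 233.2 J
Energy reaching the spring: E = 1509.2 − 233.2 = 1276.0 J
At max compression ½kx² = E ⇒ x = √(2E/k) = √(2 × 1276.0/1300) = 1.401 m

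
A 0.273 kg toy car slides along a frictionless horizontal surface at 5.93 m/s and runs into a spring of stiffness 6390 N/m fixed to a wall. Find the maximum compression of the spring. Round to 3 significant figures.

At max compression the car is momentarily at rest: ½mv² = ½kx²
x = v√(m/k) = 5.93 × √(0.273/6390) = 0.03876 m

x = 0.0388 m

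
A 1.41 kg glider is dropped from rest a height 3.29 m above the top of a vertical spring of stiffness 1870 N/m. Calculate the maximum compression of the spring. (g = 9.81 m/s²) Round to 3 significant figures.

Measuring PE from the top of the relaxed spring, at max compression the glider has dropped H + x with zero KE, so:
mg(H + x) = ½kx²
½(1870)x² − (1.41)(9.81)x − (1.41)(9.81)(3.29) = 0
935.0x² − 13.83x − 45.51 = 0
x = [13.83 + √(191.3 + 170198)]/(2 × 935.0) = 0.2281 m

x = 0.228 m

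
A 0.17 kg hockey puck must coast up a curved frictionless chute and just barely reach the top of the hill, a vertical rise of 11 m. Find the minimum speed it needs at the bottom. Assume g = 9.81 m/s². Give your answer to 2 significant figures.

At the top it is momentarily at rest, so all KE converts to PE: ½mv² = mgh
v = √(2gh) = √(2 × 9.81 × 11) = 14.69 m/s

v = 15 m/s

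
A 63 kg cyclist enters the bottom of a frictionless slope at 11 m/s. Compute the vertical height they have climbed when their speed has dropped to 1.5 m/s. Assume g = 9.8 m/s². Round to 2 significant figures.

h = 6.1 m

Conservation of energy: ½mv₁² = ½mv₂² + mgh
h = (v₁² − v₂²)/(2g) = (11² − 1.5²)/(2 × 9.8) = 6.059 m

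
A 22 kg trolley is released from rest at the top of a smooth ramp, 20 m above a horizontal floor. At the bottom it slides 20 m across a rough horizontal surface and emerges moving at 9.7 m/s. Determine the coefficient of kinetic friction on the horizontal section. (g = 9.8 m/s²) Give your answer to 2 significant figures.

μ_k = 0.76

Energy at the top = energy at the end + work done against friction:
mgh = ½mv² + μ_k m g d
mgh = 4312.0 J; ½mv² = 1035.0 J
W_f = 4312.0 − 1035.0 = 3277 J
μ_k = W_f/(mg·d) = 3277/(215.6 × 20) = 0.7600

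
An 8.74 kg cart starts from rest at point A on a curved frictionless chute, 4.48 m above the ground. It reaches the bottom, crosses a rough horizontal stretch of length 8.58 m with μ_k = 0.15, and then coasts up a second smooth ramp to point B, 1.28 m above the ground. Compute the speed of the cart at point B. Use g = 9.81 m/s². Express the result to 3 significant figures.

v = 6.13 m/s

Energy at A: mgh₁ = (8.74)(9.81)(4.48) = 384.11 J
Friction loss: W_f = μ_k mg d = 110.3 J
At B: ½mv² + mgh₂ = mgh₁ − W_f
½mv² = 384.11 − 110.3 − 109.75 = 164.02 J
v = √(2 × 164.02/8.74) = 6.126 m/s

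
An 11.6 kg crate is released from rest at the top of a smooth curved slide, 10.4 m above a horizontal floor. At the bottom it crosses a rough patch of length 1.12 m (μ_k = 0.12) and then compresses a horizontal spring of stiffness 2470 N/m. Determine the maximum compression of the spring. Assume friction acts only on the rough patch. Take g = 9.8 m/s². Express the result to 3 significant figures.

x = 0.972 m

Initial energy: E₁ = mgh = (11.6)(9.8)(10.4) = 1182.3 J
Friction removes W_f = μ_k mg d = (0.12)(11.6)(9.8)(1.12) = 15.28 J
Energy reaching the spring: E = 1182.3 − 15.28 = 1167.0 J
At max compression ½kx² = E ⇒ x = √(2E/k) = √(2 × 1167.0/2470) = 0.9721 m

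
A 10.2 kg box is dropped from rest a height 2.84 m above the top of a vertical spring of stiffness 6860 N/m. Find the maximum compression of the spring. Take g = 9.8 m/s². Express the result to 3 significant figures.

Take the reference level at the top of the uncompressed spring. At max compression the box has fallen H + x and is momentarily at rest:
mg(H + x) = ½kx²
½(6860)x² − (10.2)(9.8)x − (10.2)(9.8)(2.84) = 0
3430x² − 99.96x − 283.9 = 0
x = [99.96 + √(9992 + 3.8949e+06)]/(2 × 3430) = 0.3026 m

x = 0.303 m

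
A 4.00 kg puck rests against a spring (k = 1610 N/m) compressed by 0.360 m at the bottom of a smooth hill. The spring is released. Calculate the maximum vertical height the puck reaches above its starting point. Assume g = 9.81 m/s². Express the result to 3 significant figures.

h = 2.66 m

Energy conservation from release to the highest point: ½kx² = mgh
h = kx²/(2mg) = (1610)(0.360)²/(2 × 4.00 × 9.81) = 2.659 m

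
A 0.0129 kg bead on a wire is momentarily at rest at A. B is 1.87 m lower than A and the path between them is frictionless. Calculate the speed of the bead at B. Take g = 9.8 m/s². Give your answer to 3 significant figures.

Mechanical energy is conserved (no friction): mgh = ½mv²
v = √(2gh) = √(2 × 9.8 × 1.87) = √36.652 = 6.054 m/s

v = 6.05 m/s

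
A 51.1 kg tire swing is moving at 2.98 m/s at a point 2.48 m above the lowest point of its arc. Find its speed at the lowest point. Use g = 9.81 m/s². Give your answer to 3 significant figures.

Energy conservation between the two points: ½mv₀² + mgh = ½mv²
v² = v₀² + 2gh = (2.98)² + 2(9.81)(2.48) = 57.538
v = √57.538 = 7.585 m/s

v = 7.59 m/s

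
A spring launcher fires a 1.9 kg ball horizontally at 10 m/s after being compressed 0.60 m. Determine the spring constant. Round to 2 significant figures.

k = 530 N/m

Energy stored in the spring equals the launch KE: ½kx² = ½mv²
k = mv²/x² = (1.9)(10)²/(0.60)² = 527.8 N/m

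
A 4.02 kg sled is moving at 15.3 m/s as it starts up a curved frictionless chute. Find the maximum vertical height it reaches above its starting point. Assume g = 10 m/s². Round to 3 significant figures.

h = 11.7 m

Setting KE at the bottom equal to PE gained: ½mv² = mgh
h = v²/(2g) = 15.3²/(2 × 10) = 11.70 m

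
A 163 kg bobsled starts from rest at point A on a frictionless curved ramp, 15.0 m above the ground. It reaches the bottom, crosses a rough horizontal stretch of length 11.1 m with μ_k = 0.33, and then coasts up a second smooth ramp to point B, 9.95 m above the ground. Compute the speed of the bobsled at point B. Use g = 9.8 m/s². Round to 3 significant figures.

v = 5.21 m/s

Energy at A: mgh₁ = (163)(9.8)(15.0) = 23961 J
Friction loss: W_f = μ_k mg d = 5851 J
At B: ½mv² + mgh₂ = mgh₁ − W_f
½mv² = 23961 − 5851 − 15894 = 2215.6 J
v = √(2 × 2215.6/163) = 5.214 m/s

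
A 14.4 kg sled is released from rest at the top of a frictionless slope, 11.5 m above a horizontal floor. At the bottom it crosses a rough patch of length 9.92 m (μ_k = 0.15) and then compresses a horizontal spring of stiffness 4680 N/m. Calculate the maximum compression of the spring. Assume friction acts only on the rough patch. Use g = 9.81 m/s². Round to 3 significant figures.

Initial energy: E₁ = mgh = (14.4)(9.81)(11.5) = 1624.5 J
Friction removes W_f = μ_k mg d = (0.15)(14.4)(9.81)(9.92) = 210.2 J
Energy reaching the spring: E = 1624.5 − 210.2 = 1414.3 J
At max compression ½kx² = E ⇒ x = √(2E/k) = √(2 × 1414.3/4680) = 0.7774 m

x = 0.777 m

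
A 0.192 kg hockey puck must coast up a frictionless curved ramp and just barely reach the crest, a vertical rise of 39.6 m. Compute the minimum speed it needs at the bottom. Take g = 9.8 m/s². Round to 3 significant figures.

v = 27.9 m/s

At the top it is momentarily at rest, so all KE converts to PE: ½mv² = mgh
v = √(2gh) = √(2 × 9.8 × 39.6) = 27.86 m/s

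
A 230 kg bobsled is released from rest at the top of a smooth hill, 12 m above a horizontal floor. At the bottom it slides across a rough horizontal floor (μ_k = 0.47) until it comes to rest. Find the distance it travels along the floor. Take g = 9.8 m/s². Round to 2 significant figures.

Energy at the top = energy at the end + work done against friction:
At rest all PE has been dissipated by friction: mgh = μ_k m g d
d = h/μ_k = 12/0.47 = 25.53 m

d = 26 m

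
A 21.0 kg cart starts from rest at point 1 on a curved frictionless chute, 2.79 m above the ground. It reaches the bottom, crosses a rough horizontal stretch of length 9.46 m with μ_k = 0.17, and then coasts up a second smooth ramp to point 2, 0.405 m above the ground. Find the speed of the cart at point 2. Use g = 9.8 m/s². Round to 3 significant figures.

Energy at 1: mgh₁ = (21.0)(9.8)(2.79) = 574.18 J
Friction loss: W_f = μ_k mg d = 331.0 J
At 2: ½mv² + mgh₂ = mgh₁ − W_f
½mv² = 574.18 − 331.0 − 83.349 = 159.87 J
v = √(2 × 159.87/21.0) = 3.902 m/s

v = 3.90 m/s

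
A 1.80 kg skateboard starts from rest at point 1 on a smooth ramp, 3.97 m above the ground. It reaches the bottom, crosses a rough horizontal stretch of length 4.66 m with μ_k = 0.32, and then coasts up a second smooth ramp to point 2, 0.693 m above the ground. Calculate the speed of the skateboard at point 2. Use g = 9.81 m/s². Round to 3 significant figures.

Energy at 1: mgh₁ = (1.80)(9.81)(3.97) = 70.102 J
Friction loss: W_f = μ_k mg d = 26.33 J
At 2: ½mv² + mgh₂ = mgh₁ − W_f
½mv² = 70.102 − 26.33 − 12.237 = 31.534 J
v = √(2 × 31.534/1.80) = 5.919 m/s

v = 5.92 m/s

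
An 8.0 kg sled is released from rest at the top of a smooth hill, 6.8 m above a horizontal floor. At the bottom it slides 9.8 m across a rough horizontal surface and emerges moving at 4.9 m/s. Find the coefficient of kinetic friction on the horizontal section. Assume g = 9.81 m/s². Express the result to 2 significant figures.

μ_k = 0.57

Energy bookkeeping (friction removes W_f = μ_k N d):
mgh = ½mv² + μ_k m g d
mgh = 533.66 J; ½mv² = 96.040 J
W_f = 533.66 − 96.040 = 437.6 J
μ_k = W_f/(mg·d) = 437.6/(78.48 × 9.8) = 0.5690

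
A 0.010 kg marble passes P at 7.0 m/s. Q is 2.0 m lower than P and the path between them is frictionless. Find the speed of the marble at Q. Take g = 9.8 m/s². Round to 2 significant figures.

Energy conservation between the two points: ½mv₀² + mgh = ½mv²
The mass cancels from both sides.
v² = v₀² + 2gh = (7.0)² + 2(9.8)(2.0) = 88.200
v = √88.200 = 9.391 m/s

v = 9.4 m/s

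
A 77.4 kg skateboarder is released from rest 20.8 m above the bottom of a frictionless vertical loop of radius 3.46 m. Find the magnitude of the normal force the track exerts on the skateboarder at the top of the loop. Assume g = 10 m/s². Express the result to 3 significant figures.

N = 5440 N

Energy from release to top (height 2r): mgh = ½mv_top² + mg(2r)
v_top² = 2g(h − 2r) = 2(10)(20.8 − 6.920) = 277.60 m²/s²
At the top, both N and weight point toward the centre: N + mg = mv_top²/r
N = m(v_top²/r − g) = 77.4(277.60/3.46 − 10) = 5436 N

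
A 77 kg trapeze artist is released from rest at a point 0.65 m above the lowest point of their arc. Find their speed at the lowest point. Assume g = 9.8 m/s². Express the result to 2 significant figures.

v = 3.6 m/s

Mechanical energy is conserved (no friction): mgh = ½mv²
The mass cancels from both sides.
v = √(2gh) = √(2 × 9.8 × 0.65) = √12.740 = 3.569 m/s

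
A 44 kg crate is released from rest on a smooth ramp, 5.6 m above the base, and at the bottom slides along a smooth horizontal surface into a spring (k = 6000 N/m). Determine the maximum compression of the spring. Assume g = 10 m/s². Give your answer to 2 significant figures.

x = 0.91 m

Energy conservation (no friction) from release to max compression: mgh = ½kx²
x = √(2mgh/k) = √(2 × 44 × 10 × 5.6 / 6000) = 0.9063 m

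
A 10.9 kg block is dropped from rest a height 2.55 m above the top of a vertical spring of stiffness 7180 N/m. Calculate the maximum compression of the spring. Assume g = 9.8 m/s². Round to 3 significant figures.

x = 0.291 m

Take the reference level at the top of the uncompressed spring. At max compression the block has fallen H + x and is momentarily at rest:
mg(H + x) = ½kx²
½(7180)x² − (10.9)(9.8)x − (10.9)(9.8)(2.55) = 0
3590x² − 106.8x − 272.4 = 0
x = [106.8 + √(11411 + 3.9115e+06)]/(2 × 3590) = 0.2907 m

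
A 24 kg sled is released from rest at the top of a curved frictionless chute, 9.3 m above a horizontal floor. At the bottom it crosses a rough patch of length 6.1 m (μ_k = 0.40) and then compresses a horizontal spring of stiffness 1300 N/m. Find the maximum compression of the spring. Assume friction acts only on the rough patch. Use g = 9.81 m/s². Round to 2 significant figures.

x = 1.6 m

Initial energy: E₁ = mgh = (24)(9.81)(9.3) = 2189.6 J
Friction removes W_f = μ_k mg d = (0.40)(24)(9.81)(6.1) = 574.5 J
Energy reaching the spring: E = 2189.6 − 574.5 = 1615.1 J
At max compression ½kx² = E ⇒ x = √(2E/k) = √(2 × 1615.1/1300) = 1.576 m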